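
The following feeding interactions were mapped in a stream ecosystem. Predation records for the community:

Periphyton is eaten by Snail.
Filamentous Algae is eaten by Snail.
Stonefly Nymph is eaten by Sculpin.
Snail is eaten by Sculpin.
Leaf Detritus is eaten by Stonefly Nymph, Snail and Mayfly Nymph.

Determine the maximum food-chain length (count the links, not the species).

One longest chain: Periphyton → Snail → Sculpin.
It has 3 species and 2 links.

2 links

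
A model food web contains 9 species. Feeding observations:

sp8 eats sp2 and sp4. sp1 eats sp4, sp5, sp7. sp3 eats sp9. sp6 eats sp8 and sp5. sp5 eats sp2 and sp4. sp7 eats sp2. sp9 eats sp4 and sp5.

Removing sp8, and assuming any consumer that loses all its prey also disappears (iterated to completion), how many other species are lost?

0

Remove sp8.
Every predator of it retains at least one other prey: sp6 still has sp5.
No consumer loses all prey, so no secondary extinctions occur.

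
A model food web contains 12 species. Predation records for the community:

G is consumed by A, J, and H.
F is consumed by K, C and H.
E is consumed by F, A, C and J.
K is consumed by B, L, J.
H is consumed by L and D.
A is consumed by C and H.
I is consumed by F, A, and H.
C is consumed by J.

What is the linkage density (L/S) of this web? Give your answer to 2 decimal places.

There are L = 21 links among S = 12 species.
L/S = 21/12 = 1.7500 ≈ 1.75.

L/S = 1.75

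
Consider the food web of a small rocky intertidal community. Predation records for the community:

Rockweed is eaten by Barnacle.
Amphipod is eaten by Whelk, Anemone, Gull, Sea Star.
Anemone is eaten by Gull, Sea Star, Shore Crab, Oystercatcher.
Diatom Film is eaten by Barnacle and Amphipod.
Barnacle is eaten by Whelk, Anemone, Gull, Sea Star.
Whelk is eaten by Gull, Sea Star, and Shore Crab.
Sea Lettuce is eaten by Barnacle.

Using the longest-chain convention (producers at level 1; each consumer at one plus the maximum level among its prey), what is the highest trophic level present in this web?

4

Producers (level 1): Rockweed, Sea Lettuce, Diatom Film.
Rockweed → Barnacle → Whelk → Gull gives Gull level 4.
No species has a prey at level 4, so no species reaches level 5.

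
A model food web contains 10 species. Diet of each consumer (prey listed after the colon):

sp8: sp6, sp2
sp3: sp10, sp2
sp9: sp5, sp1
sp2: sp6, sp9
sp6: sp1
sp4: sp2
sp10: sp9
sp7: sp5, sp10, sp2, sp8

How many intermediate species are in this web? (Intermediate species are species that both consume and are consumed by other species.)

Intermediate species (has both prey and predators): sp6, sp9, sp10, sp2, sp8.
Count: 5.

5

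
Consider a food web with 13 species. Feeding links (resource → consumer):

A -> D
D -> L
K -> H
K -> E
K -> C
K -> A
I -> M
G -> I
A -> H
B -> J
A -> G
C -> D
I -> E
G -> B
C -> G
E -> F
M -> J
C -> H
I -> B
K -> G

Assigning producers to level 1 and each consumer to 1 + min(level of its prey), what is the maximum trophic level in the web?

4

Producers (level 1): K.
Following each consumer down to its lowest-level prey: K → A → D → L (levels 1 through 4).
All prey of L (D 3) are at level 3 or above, so L is at level 1 + 3 = 4.
Every consumer has at least one prey at level 3 or below, so none exceeds level 4.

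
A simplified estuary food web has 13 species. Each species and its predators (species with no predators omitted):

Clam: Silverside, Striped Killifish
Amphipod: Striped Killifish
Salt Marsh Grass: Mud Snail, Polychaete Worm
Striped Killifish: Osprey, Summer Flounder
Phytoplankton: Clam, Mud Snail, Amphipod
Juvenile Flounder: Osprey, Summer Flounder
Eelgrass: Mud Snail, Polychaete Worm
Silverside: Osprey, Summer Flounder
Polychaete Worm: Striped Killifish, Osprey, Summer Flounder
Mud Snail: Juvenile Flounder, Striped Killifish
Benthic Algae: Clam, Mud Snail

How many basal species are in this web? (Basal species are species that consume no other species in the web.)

4

Basal species (no prey listed): Benthic Algae, Salt Marsh Grass, Phytoplankton, Eelgrass.
Count: 4.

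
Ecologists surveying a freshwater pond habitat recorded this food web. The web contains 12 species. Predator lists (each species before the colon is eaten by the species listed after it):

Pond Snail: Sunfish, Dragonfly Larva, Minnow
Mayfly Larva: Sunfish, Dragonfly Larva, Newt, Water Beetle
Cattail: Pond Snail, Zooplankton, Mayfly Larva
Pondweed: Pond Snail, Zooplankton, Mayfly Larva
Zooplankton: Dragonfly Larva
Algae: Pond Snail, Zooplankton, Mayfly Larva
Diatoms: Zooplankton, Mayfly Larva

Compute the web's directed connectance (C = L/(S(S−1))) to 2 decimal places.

The web has S = 12 species and L = 19 feeding links.
C = L / (S(S−1)) = 19 / 132 = 0.1439 ≈ 0.14.

C = 0.14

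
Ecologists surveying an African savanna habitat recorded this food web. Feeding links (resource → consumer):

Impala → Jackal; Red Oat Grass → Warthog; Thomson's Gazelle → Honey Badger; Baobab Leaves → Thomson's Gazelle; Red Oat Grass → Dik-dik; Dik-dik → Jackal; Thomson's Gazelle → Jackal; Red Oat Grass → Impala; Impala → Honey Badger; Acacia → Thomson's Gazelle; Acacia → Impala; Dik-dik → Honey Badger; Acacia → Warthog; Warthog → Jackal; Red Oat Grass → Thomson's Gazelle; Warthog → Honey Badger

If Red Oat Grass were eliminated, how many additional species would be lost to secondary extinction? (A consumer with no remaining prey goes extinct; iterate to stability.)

Remove Red Oat Grass.
Round 1: Dik-dik (all prey gone) → extinct.
No further losses. Total secondary extinctions: 1.

1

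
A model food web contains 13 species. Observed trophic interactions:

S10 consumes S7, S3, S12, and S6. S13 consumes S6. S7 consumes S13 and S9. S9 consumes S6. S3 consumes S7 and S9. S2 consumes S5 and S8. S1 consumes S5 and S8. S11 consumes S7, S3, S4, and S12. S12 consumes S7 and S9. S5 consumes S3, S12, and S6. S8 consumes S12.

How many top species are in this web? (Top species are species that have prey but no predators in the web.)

4

Top species (has prey, but nothing eats it): S10, S11, S2, S1.
Count: 4.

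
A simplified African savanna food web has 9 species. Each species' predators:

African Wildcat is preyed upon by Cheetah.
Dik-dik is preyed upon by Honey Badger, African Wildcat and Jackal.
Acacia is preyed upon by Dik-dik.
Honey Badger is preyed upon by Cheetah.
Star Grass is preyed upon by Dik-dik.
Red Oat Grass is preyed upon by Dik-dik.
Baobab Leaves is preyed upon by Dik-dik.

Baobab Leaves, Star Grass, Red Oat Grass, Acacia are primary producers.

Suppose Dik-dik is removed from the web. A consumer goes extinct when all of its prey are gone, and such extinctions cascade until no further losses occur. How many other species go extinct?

Remove Dik-dik.
Round 1: Honey Badger (all prey gone), Jackal (all prey gone), African Wildcat (all prey gone) → extinct.
Round 2: Cheetah (all prey gone) → extinct.
No further losses. Total secondary extinctions: 4.

4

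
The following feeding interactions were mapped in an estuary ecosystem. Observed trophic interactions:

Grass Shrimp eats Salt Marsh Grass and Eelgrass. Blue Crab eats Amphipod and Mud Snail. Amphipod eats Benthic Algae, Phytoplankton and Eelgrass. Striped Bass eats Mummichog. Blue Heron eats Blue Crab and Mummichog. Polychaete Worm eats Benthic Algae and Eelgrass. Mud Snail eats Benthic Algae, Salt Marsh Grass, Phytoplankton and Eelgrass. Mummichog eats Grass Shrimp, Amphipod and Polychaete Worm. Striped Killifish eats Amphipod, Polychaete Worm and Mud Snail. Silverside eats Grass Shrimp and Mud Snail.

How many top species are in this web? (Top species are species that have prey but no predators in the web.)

4

Top species (has prey, but nothing eats it): Silverside, Striped Killifish, Striped Bass, Blue Heron.
Count: 4.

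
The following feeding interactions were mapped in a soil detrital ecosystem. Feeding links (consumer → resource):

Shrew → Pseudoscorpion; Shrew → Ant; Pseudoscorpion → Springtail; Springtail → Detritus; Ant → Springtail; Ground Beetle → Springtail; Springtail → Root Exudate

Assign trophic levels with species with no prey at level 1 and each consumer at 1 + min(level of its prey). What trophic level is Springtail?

Trophic level 2

Root Exudate has no prey (basal) → level 1.
Springtail eats Root Exudate → level 2.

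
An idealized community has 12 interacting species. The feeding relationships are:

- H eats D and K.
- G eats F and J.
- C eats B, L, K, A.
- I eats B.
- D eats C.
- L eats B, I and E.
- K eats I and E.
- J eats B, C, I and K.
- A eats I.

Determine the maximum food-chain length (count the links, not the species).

5 links

One longest chain: B → I → A → C → J → G.
It has 6 species and 5 links.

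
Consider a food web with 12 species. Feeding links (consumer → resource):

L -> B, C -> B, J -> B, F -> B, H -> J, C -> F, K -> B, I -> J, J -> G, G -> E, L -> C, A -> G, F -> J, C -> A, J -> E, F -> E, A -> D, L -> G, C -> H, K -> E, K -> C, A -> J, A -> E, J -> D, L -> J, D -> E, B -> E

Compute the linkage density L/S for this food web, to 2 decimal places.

There are L = 27 links among S = 12 species.
L/S = 27/12 = 2.2500 ≈ 2.25.

L/S = 2.25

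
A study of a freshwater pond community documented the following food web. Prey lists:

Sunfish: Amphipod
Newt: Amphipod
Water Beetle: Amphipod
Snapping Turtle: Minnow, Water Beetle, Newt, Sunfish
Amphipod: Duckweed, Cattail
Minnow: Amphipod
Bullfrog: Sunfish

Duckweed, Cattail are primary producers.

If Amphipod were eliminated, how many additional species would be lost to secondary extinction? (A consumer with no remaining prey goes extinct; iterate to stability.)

Remove Amphipod.
Round 1: Minnow (all prey gone), Water Beetle (all prey gone), Newt (all prey gone), Sunfish (all prey gone) → extinct.
Round 2: Bullfrog (all prey gone), Snapping Turtle (all prey gone) → extinct.
No further losses. Total secondary extinctions: 6.

6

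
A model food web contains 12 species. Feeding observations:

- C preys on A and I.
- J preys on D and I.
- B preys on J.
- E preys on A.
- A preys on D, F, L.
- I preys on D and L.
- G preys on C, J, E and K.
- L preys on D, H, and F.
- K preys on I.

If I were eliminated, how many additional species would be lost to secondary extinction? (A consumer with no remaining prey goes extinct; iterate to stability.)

1

Remove I.
Round 1: K (all prey gone) → extinct.
No further losses. Total secondary extinctions: 1.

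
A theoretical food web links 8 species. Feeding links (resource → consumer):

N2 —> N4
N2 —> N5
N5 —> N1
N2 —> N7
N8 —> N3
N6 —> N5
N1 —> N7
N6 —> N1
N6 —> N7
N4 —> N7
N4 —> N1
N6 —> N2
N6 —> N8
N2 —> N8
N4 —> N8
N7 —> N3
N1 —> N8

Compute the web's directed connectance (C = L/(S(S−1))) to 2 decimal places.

The web has S = 8 species and L = 17 feeding links.
C = L / (S(S−1)) = 17 / 56 = 0.3036 ≈ 0.30.

C = 0.30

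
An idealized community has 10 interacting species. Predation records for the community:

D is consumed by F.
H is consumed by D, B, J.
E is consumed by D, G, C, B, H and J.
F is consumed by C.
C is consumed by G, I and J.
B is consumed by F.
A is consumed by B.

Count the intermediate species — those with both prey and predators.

Intermediate species (has both prey and predators): H, D, B, F, C.
Count: 5.

5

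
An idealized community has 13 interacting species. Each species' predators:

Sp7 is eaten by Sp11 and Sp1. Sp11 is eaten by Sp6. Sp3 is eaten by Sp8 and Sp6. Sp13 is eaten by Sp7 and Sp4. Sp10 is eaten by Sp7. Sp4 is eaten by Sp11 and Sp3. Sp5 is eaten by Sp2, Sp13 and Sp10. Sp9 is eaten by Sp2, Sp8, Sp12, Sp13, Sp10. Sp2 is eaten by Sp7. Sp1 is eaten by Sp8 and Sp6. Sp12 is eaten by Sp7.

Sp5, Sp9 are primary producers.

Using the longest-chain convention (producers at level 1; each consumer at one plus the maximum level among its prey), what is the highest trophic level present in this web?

5

Producers (level 1): Sp5, Sp9.
Sp5 → Sp13 → Sp7 → Sp1 → Sp8 gives Sp8 level 5.
No species has a prey at level 5, so no species reaches level 6.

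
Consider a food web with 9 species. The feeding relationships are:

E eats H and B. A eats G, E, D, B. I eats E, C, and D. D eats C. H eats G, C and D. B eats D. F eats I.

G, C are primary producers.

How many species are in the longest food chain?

6 species

One longest chain: C → D → H → E → I → F.
It has 6 species and 5 links.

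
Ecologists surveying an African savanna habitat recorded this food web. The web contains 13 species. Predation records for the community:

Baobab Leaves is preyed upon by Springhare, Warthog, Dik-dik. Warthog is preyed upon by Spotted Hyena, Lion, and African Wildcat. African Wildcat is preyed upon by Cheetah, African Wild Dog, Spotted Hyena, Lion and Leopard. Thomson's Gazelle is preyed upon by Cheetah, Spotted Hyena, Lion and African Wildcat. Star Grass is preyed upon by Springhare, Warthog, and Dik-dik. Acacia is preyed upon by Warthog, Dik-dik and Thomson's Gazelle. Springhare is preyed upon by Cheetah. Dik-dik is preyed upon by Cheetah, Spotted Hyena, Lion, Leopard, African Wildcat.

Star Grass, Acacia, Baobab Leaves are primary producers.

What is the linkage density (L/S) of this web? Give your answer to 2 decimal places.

There are L = 27 links among S = 13 species.
L/S = 27/13 = 2.0769 ≈ 2.08.

L/S = 2.08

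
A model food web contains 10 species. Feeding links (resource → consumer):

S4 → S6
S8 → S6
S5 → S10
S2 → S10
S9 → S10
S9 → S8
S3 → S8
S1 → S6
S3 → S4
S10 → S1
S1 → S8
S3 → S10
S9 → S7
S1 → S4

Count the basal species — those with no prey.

Basal species (no prey listed): S5, S2, S3, S9.
Count: 4.

4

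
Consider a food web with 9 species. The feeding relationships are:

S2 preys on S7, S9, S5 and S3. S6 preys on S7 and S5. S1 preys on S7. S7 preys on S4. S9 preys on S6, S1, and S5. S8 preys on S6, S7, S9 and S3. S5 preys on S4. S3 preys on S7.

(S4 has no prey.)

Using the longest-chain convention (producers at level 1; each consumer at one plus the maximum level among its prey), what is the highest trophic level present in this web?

Producers (level 1): S4.
S4 → S7 → S6 → S9 → S2 gives S2 level 5.
No species has a prey at level 5, so no species reaches level 6.

5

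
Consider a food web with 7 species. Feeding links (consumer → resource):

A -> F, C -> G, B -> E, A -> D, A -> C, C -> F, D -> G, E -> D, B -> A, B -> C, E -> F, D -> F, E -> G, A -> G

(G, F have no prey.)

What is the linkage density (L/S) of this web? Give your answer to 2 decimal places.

L/S = 2.00

There are L = 14 links among S = 7 species.
L/S = 14/7 = 2.0000 ≈ 2.00.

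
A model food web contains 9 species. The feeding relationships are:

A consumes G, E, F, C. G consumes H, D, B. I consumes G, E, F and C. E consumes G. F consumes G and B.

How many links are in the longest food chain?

3 links

One longest chain: H → G → E → I.
It has 4 species and 3 links.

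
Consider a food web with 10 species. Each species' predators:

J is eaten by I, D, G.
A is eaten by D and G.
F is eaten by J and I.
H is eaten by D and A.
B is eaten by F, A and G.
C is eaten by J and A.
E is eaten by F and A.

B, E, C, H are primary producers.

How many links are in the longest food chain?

One longest chain: B → F → J → I.
It has 4 species and 3 links.

3 links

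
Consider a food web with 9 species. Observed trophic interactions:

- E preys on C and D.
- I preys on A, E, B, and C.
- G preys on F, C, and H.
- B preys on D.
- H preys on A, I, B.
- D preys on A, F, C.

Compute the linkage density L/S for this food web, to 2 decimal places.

There are L = 16 links among S = 9 species.
L/S = 16/9 = 1.7778 ≈ 1.78.

L/S = 1.78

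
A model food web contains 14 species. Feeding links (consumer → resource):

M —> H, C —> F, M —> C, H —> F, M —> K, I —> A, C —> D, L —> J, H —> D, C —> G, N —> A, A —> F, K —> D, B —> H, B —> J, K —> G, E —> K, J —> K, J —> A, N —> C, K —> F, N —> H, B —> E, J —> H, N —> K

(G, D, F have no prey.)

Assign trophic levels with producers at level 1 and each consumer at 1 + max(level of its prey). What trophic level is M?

Trophic level 3

D is a producer → level 1.
H eats D (level 1); other prey at levels: F 1 → level 2.
M eats H (level 2); other prey at levels: C 2, K 2 → level 3.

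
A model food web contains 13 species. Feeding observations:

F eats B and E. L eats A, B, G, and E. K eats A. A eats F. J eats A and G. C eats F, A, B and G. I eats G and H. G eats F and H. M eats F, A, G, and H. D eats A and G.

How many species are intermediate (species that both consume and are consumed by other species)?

Intermediate species (has both prey and predators): F, A, G.
Count: 3.

3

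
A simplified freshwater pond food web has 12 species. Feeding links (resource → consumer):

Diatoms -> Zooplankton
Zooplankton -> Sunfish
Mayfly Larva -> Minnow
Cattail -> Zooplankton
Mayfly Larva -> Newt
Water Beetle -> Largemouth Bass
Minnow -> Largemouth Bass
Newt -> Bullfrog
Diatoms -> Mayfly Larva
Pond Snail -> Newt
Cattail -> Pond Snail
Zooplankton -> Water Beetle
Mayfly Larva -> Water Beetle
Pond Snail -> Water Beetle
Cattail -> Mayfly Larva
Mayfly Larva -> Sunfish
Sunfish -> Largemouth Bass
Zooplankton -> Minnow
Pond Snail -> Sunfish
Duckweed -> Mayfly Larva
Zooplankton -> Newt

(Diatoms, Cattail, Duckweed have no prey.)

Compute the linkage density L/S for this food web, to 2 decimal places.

There are L = 21 links among S = 12 species.
L/S = 21/12 = 1.7500 ≈ 1.75.

L/S = 1.75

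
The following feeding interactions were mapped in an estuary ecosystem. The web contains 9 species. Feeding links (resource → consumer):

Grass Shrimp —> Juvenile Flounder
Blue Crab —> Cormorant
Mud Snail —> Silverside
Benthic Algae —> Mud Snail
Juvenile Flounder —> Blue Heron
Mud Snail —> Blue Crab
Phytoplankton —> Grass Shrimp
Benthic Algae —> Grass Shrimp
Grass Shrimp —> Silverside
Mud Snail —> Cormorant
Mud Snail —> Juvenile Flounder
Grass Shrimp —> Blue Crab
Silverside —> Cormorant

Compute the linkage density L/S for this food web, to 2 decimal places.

There are L = 13 links among S = 9 species.
L/S = 13/9 = 1.4444 ≈ 1.44.

L/S = 1.44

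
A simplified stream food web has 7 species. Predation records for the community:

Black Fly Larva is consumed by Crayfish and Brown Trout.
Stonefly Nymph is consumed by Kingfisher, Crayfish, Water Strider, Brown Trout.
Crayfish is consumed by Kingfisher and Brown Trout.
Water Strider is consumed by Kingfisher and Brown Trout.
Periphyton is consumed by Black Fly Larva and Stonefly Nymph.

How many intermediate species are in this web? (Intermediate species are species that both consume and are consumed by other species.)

Intermediate species (has both prey and predators): Stonefly Nymph, Black Fly Larva, Water Strider, Crayfish.
Count: 4.

4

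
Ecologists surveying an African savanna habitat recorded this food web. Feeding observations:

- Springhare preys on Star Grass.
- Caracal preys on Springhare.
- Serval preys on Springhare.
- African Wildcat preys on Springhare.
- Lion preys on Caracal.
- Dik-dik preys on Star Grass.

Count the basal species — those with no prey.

1

Basal species (no prey listed): Star Grass.
Count: 1.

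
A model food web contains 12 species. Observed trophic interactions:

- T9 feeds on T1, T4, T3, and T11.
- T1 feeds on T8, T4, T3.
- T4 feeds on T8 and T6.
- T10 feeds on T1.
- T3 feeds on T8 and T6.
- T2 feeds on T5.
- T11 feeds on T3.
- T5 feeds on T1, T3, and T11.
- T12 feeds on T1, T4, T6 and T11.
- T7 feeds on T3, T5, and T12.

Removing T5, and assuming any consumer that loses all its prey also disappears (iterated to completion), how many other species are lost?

1

Remove T5.
Round 1: T2 (all prey gone) → extinct.
No further losses. Total secondary extinctions: 1.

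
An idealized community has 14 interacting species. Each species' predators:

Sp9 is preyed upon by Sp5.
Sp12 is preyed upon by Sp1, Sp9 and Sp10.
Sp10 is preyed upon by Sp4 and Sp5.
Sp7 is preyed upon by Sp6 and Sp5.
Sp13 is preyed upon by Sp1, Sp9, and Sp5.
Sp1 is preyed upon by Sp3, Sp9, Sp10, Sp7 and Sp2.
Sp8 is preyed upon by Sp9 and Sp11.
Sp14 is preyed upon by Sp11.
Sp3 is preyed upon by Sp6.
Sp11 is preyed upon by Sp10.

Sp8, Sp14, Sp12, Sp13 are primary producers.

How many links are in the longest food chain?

One longest chain: Sp12 → Sp1 → Sp7 → Sp6.
It has 4 species and 3 links.

3 links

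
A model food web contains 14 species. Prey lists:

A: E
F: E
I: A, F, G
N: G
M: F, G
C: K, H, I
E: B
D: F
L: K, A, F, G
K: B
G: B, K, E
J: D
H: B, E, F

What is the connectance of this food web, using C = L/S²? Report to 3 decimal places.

C = 0.128

The web has S = 14 species and L = 25 feeding links.
C = L / S² = 25 / 196 = 0.1276 ≈ 0.128.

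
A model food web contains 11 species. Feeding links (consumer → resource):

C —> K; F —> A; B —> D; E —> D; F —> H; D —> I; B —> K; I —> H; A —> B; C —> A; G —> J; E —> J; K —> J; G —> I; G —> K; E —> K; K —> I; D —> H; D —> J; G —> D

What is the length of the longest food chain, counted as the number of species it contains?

One longest chain: H → I → K → B → A → C.
It has 6 species and 5 links.

6 species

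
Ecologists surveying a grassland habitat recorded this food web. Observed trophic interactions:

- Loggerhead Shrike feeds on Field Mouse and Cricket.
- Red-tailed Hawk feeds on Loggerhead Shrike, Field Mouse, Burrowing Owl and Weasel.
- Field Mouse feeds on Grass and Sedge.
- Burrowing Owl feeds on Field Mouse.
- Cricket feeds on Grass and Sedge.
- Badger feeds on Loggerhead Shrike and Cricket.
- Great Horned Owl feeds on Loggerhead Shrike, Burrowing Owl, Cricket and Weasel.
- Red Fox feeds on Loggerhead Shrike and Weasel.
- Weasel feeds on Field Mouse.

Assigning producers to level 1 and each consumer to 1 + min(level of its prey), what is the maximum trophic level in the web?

Producers (level 1): Sedge, Grass.
Following each consumer down to its lowest-level prey: Sedge → Field Mouse → Loggerhead Shrike → Red Fox (levels 1 through 4).
All prey of Red Fox (Loggerhead Shrike 3, Weasel 3) are at level 3 or above, so Red Fox is at level 1 + 3 = 4.
Every consumer has at least one prey at level 3 or below, so none exceeds level 4.

4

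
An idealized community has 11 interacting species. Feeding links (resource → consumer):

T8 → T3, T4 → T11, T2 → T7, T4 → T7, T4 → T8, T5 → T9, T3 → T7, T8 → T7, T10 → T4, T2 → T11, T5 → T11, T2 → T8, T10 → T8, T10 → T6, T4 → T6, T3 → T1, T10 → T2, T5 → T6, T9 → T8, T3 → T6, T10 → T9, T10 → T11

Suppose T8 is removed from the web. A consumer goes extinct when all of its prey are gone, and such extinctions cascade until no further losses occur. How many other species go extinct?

Remove T8.
Round 1: T3 (all prey gone) → extinct.
Round 2: T1 (all prey gone) → extinct.
No further losses. Total secondary extinctions: 2.

2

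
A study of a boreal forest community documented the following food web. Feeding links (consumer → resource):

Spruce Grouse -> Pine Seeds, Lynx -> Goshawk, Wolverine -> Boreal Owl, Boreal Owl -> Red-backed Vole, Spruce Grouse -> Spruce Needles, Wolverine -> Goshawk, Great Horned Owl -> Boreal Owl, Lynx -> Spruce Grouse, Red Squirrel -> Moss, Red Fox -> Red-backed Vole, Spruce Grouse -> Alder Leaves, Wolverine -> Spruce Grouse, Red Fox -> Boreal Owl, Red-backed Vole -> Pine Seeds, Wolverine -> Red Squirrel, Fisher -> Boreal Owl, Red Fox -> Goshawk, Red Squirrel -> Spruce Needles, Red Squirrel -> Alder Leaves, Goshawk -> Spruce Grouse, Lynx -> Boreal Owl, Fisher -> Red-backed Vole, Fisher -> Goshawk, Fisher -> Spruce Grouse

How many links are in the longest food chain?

3 links

One longest chain: Pine Seeds → Red-backed Vole → Boreal Owl → Great Horned Owl.
It has 4 species and 3 links.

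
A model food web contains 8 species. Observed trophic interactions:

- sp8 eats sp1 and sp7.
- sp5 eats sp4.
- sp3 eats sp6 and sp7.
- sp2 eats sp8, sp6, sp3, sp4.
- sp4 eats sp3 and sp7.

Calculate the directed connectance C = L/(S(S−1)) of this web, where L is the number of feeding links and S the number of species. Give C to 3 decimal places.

The web has S = 8 species and L = 11 feeding links.
C = L / (S(S−1)) = 11 / 56 = 0.1964 ≈ 0.196.

C = 0.196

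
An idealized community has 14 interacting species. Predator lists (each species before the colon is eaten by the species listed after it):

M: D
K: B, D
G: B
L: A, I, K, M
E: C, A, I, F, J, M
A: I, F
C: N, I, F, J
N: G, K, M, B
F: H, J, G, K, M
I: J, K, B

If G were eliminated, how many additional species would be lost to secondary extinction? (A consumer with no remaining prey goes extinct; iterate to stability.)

0

Remove G.
Every predator of it retains at least one other prey: B still has N, I, K.
No consumer loses all prey, so no secondary extinctions occur.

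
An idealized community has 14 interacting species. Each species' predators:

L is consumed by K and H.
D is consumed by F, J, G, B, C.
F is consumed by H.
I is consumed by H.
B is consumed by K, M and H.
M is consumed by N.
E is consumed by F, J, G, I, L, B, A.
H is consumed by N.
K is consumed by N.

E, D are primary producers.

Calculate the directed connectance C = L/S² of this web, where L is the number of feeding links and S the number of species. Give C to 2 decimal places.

The web has S = 14 species and L = 22 feeding links.
C = L / S² = 22 / 196 = 0.1122 ≈ 0.11.

C = 0.11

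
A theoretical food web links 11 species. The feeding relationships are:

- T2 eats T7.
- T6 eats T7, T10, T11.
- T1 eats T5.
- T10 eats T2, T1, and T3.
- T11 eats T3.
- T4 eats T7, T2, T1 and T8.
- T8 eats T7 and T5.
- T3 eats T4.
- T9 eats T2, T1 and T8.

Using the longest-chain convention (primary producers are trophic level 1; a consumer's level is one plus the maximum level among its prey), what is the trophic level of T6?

Trophic level 6

T7 is a producer → level 1.
T2 eats T7 → level 2.
T4 eats T2 (level 2); other prey at levels: T7 1, T8 2, T1 2 → level 3.
T3 eats T4 → level 4.
T10 eats T3 (level 4); other prey at levels: T2 2, T1 2 → level 5.
T6 eats T10 (level 5); other prey at levels: T7 1, T11 5 → level 6.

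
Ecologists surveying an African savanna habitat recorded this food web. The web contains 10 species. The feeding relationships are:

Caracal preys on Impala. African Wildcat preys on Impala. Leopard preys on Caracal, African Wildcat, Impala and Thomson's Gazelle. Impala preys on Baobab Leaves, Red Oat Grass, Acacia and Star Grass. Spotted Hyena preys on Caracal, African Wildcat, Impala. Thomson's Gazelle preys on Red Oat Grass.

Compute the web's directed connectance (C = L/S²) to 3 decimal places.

The web has S = 10 species and L = 14 feeding links.
C = L / S² = 14 / 100 = 0.1400 ≈ 0.140.

C = 0.140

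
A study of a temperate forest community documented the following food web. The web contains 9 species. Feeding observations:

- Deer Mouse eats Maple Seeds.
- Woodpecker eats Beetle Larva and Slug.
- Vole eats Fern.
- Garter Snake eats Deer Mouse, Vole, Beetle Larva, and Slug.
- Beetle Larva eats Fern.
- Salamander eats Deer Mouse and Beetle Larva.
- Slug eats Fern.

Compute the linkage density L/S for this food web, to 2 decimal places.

There are L = 12 links among S = 9 species.
L/S = 12/9 = 1.3333 ≈ 1.33.

L/S = 1.33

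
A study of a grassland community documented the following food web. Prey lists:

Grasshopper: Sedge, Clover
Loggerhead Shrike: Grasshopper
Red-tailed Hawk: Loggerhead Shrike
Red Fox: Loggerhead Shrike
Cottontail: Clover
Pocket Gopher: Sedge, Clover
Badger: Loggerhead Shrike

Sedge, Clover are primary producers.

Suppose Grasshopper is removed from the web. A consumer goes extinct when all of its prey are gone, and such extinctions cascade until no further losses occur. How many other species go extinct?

Remove Grasshopper.
Round 1: Loggerhead Shrike (all prey gone) → extinct.
Round 2: Badger (all prey gone), Red Fox (all prey gone), Red-tailed Hawk (all prey gone) → extinct.
No further losses. Total secondary extinctions: 4.

4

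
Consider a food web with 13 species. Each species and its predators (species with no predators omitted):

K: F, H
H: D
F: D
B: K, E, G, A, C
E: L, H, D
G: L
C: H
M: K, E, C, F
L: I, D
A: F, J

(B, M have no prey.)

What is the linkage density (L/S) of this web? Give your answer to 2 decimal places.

There are L = 22 links among S = 13 species.
L/S = 22/13 = 1.6923 ≈ 1.69.

L/S = 1.69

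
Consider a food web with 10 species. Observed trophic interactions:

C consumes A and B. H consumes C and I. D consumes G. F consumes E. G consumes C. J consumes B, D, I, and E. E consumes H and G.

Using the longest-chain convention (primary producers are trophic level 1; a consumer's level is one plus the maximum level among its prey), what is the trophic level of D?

Trophic level 4

B is a producer → level 1.
C eats B (level 1); other prey at levels: A 1 → level 2.
G eats C → level 3.
D eats G → level 4.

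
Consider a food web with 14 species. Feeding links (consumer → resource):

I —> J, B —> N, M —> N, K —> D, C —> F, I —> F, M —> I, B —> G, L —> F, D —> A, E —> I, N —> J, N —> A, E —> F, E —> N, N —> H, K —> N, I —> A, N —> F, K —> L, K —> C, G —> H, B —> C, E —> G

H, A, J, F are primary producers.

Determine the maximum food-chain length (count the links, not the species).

2 links

One longest chain: H → N → E.
It has 3 species and 2 links.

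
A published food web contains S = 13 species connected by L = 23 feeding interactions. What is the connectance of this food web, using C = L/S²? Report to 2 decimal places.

The web has S = 13 species and L = 23 feeding links.
C = L / S² = 23 / 169 = 0.1361 ≈ 0.14.

C = 0.14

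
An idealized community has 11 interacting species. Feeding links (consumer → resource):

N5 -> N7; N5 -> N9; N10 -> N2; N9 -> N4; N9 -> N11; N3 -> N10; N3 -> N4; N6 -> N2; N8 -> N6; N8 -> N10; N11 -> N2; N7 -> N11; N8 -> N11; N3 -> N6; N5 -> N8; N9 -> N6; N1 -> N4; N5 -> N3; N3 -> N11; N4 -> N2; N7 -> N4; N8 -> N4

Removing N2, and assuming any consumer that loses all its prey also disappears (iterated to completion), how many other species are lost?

Remove N2.
Round 1: N6 (all prey gone), N4 (all prey gone), N11 (all prey gone), N10 (all prey gone) → extinct.
Round 2: N1 (all prey gone), N8 (all prey gone), N9 (all prey gone), N7 (all prey gone), N3 (all prey gone) → extinct.
Round 3: N5 (all prey gone) → extinct.
No further losses. Total secondary extinctions: 10.

10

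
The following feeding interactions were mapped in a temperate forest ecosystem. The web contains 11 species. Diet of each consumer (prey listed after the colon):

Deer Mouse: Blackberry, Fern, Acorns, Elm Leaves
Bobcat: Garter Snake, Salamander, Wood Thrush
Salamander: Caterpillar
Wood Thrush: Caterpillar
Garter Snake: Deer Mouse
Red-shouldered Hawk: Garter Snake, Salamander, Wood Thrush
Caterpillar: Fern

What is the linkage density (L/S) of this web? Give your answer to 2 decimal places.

L/S = 1.27

There are L = 14 links among S = 11 species.
L/S = 14/11 = 1.2727 ≈ 1.27.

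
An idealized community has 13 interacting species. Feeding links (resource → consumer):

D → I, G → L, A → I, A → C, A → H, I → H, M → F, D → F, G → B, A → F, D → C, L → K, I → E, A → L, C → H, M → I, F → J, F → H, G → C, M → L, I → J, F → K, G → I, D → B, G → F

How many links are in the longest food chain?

2 links

One longest chain: G → L → K.
It has 3 species and 2 links.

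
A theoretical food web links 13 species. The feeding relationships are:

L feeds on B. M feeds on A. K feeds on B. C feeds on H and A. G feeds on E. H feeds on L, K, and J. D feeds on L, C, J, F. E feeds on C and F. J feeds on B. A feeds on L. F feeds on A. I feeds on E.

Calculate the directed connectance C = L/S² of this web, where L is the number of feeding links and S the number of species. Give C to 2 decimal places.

C = 0.11

The web has S = 13 species and L = 19 feeding links.
C = L / S² = 19 / 169 = 0.1124 ≈ 0.11.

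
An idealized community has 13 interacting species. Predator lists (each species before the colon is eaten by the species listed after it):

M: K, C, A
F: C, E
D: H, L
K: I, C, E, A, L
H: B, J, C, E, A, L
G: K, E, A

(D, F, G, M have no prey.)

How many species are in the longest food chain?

3 species

One longest chain: G → K → I.
It has 3 species and 2 links.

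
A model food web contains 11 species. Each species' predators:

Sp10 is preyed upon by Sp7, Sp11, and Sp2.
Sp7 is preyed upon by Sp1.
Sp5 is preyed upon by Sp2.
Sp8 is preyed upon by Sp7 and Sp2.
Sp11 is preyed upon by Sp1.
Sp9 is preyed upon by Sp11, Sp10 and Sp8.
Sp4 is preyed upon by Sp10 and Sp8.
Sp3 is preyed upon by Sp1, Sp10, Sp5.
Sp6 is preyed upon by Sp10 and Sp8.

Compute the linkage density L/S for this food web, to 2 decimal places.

There are L = 18 links among S = 11 species.
L/S = 18/11 = 1.6364 ≈ 1.64.

L/S = 1.64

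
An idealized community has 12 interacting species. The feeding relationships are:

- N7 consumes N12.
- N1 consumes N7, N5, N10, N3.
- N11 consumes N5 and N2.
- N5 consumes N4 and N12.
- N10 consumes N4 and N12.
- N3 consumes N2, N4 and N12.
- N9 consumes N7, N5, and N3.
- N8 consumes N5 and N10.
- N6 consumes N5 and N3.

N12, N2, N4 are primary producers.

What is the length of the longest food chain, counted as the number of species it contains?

One longest chain: N12 → N7 → N1.
It has 3 species and 2 links.

3 species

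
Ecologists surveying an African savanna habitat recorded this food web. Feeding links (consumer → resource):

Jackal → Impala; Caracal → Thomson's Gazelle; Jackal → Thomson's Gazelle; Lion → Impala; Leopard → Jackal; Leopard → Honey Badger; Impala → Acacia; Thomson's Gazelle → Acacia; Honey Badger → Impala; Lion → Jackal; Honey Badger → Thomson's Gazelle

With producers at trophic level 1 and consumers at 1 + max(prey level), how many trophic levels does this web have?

Producers (level 1): Acacia.
Acacia → Impala → Jackal → Leopard gives Leopard level 4.
No species has a prey at level 4, so no species reaches level 5.

4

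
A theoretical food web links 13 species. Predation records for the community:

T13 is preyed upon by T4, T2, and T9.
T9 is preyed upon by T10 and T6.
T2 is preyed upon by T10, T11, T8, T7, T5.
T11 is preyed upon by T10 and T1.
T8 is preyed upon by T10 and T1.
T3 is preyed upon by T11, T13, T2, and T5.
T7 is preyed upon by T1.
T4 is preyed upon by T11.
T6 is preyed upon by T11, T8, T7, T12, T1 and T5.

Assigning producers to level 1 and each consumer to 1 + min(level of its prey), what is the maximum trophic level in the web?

5

Producers (level 1): T3.
Following each consumer down to its lowest-level prey: T3 → T13 → T9 → T6 → T12 (levels 1 through 5).
All prey of T12 (T6 4) are at level 4 or above, so T12 is at level 1 + 4 = 5.
Every consumer has at least one prey at level 4 or below, so none exceeds level 5.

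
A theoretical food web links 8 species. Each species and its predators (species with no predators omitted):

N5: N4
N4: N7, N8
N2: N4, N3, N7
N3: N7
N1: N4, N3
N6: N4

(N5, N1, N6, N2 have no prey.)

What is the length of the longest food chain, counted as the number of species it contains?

One longest chain: N5 → N4 → N7.
It has 3 species and 2 links.

3 species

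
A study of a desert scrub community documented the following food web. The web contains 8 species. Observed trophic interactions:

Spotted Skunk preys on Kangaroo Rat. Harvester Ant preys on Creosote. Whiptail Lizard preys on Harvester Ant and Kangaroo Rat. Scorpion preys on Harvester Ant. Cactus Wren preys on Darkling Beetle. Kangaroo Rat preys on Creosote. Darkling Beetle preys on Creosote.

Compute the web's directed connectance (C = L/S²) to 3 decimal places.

The web has S = 8 species and L = 8 feeding links.
C = L / S² = 8 / 64 = 0.1250 ≈ 0.125.

C = 0.125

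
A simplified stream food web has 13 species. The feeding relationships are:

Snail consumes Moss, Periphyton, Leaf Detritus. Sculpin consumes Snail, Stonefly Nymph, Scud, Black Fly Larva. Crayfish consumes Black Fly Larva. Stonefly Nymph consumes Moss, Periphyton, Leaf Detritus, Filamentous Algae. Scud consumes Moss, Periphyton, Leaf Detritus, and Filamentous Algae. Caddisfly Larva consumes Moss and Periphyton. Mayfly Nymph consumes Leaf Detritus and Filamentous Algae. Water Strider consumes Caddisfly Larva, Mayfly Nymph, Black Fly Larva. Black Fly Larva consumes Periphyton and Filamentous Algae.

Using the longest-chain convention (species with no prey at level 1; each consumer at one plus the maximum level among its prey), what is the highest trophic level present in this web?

Basal resources (level 1): Moss, Filamentous Algae, Periphyton, Leaf Detritus.
Filamentous Algae → Black Fly Larva → Crayfish gives Crayfish level 3.
No species has a prey at level 3, so no species reaches level 4.

3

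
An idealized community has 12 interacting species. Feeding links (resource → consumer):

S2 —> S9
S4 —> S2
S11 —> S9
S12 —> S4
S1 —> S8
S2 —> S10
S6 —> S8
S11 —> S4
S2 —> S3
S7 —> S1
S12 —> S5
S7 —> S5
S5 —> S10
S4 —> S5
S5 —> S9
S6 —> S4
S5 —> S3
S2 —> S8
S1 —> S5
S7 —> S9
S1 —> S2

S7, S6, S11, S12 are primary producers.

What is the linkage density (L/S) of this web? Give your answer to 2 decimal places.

L/S = 1.75

There are L = 21 links among S = 12 species.
L/S = 21/12 = 1.7500 ≈ 1.75.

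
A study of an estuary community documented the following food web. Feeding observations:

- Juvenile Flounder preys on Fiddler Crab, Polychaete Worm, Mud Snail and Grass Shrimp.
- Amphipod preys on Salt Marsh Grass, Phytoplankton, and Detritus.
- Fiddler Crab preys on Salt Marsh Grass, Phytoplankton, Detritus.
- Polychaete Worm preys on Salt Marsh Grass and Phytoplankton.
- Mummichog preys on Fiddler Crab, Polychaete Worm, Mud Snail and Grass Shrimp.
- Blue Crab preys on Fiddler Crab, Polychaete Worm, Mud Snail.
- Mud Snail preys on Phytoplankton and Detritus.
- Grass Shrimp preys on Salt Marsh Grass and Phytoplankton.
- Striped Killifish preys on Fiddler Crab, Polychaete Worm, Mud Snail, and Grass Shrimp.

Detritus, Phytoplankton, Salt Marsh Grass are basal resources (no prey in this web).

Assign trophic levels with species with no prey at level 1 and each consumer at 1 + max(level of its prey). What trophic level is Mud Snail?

Detritus has no prey (basal) → level 1.
Mud Snail eats Detritus (level 1); other prey at levels: Phytoplankton 1 → level 2.

Trophic level 2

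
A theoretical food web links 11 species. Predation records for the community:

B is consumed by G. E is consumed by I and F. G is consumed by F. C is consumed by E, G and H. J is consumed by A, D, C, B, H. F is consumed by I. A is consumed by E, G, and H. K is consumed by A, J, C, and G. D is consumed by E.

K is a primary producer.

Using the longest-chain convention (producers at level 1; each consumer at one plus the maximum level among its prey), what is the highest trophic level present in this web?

Producers (level 1): K.
K → J → D → E → F → I gives I level 6.
No species has a prey at level 6, so no species reaches level 7.

6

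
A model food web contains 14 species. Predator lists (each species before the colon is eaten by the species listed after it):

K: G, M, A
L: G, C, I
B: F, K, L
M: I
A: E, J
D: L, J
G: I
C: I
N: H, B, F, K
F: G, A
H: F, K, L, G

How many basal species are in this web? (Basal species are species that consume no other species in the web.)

Basal species (no prey listed): D, N.
Count: 2.

2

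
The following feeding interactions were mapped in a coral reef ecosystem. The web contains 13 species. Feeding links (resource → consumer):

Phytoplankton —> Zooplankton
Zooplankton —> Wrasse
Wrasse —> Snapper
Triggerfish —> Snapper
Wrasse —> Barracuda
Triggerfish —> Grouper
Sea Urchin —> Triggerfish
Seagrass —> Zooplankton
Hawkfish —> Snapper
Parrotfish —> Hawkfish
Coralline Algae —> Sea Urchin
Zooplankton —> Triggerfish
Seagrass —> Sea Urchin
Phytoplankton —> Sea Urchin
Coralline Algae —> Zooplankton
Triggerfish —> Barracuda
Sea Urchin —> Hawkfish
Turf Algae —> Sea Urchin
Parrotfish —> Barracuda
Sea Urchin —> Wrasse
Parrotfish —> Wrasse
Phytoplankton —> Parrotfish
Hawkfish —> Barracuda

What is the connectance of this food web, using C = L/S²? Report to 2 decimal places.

The web has S = 13 species and L = 23 feeding links.
C = L / S² = 23 / 169 = 0.1361 ≈ 0.14.

C = 0.14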